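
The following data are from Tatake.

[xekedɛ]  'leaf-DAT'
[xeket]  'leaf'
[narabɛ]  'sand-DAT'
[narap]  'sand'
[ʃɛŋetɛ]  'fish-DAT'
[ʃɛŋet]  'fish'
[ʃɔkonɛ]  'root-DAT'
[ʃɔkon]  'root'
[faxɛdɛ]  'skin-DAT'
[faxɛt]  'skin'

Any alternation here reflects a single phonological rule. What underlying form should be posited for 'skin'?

/faxɛd/

The stem for 'skin' ends in [d] in [faxɛdɛ] but [t] in [faxɛt].
If /t/ were underlying and a rule turned it into [d] before the DAT suffix, 'fish' would also alternate; but it has [t] in both [ʃɛŋetɛ] and [ʃɛŋet].
The alternation reflects word-final obstruent devoicing: voiced obstruents become voiceless word-finally. /d/ is underlying.
Hence 'skin' is /faxɛd/ underlyingly.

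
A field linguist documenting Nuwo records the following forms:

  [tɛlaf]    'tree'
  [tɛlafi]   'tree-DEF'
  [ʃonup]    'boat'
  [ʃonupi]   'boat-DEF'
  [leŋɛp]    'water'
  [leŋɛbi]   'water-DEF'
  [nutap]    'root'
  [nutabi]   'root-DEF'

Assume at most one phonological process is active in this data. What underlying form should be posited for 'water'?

In [leŋɛp] and [leŋɛbi] the final segment of 'water' alternates: [p] ~ [b].
Compare 'boat', with invariant [p] in [ʃonup] and [ʃonupi]: an analysis with underlying /p/ and a rule producing [b] before the DEF suffix would wrongly predict alternation here too.
Therefore /b/ is basic and [p] is derived by word-final obstruent devoicing (voiced obstruents become voiceless word-finally).
The underlying form of 'water' is therefore /leŋɛb/.

/leŋɛb/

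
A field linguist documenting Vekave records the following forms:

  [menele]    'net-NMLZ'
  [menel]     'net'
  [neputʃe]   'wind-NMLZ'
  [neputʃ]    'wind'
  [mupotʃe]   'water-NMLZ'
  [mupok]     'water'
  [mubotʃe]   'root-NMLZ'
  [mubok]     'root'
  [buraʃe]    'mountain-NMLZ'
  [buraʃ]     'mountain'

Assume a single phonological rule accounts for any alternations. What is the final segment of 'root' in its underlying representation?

/k/

The stem for 'root' ends in [tʃ] in [mubotʃe] but [k] in [mubok].
The stem 'wind' ([neputʃe], [neputʃ]) shows [tʃ] unchanged in both environments, so [tʃ] cannot be basic with [k] derived in isolation.
So /k/ is underlying, and a rule of palatalization before a front vowel — /k/ becomes palato-alveolar [tʃ] before a front vowel — gives [tʃ].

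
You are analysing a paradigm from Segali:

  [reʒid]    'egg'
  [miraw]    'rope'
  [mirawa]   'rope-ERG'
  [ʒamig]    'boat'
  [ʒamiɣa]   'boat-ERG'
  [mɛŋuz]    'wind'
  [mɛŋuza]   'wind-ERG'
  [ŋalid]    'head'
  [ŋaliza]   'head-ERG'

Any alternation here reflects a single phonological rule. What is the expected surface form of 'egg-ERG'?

The stem for 'head' ends in [d] in [ŋalid] but [z] in [ŋaliza].
But 'wind' keeps [z] in both environments ([mɛŋuz], [mɛŋuza]), so there is no rule changing /z/ to [d] in isolation.
So /d/ is underlying, and a rule of intervocalic spirantization — voiced stops become fricatives between vowels — gives [z].
The one attested form of 'egg', [reʒid], shows underlying /reʒid/. Applying the same rule between vowels gives [reʒiza].

[reʒiza]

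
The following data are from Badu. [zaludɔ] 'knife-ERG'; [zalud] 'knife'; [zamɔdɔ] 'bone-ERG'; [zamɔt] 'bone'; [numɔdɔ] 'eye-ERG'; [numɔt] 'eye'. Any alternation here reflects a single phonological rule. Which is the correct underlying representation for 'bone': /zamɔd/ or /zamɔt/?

/zamɔt/

The stem for 'bone' ends in [d] in [zamɔdɔ] but [t] in [zamɔt].
If /d/ were underlying and a rule turned it into [t] in isolation, 'knife' would also alternate; but it has [d] in both [zaludɔ] and [zalud].
The alternation reflects intervocalic voicing: voiceless stops become voiced between vowels. /t/ is underlying.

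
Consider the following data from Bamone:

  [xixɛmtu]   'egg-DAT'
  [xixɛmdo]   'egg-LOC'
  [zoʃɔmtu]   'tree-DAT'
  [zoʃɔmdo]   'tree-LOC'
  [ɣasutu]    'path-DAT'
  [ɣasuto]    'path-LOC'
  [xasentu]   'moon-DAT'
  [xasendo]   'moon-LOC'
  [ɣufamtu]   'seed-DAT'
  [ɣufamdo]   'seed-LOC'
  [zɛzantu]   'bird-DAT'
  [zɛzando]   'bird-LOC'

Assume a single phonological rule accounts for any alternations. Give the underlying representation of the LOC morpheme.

/-do/

The LOC morpheme has two allomorphs, [-do] and [-to].
By contrast the DAT suffix keeps its initial [t] throughout — that segment must be underlying.
The LOC suffix is therefore /-do/ underlyingly, with post-vocalic devoicing: voiced stops become voiceless after a vowel.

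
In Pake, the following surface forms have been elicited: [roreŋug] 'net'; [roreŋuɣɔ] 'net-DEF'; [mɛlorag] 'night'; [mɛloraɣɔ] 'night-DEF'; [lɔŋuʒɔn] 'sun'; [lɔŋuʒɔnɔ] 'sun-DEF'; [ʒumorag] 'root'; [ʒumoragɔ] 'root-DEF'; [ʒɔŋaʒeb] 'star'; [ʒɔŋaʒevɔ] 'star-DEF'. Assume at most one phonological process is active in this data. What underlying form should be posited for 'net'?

In [roreŋug] and [roreŋuɣɔ] the final segment of 'net' alternates: [g] ~ [ɣ].
The stem 'root' ([ʒumorag], [ʒumoragɔ]) shows [g] unchanged in both environments, so [g] cannot be basic with [ɣ] derived before the DEF suffix.
The alternation reflects word-final hardening: voiced fricatives become stops word-finally. /ɣ/ is underlying.
Hence 'net' is /roreŋuɣ/ underlyingly.

/roreŋuɣ/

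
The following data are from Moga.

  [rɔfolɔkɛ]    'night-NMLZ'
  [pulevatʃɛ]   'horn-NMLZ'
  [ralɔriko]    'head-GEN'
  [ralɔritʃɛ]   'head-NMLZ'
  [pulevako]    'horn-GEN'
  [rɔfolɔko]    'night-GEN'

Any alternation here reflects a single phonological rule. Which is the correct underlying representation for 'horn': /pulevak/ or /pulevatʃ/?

'horn' shows [tʃ] ~ [k] at the end of the stem ([pulevatʃɛ] vs [pulevako]).
But 'night' keeps [k] in both environments ([rɔfolɔkɛ], [rɔfolɔko]), so there is no rule changing /k/ to [tʃ] before the NMLZ suffix.
The underlying segment must be /tʃ/; palato-alveolar /tʃ/ becomes [k] when no front vowel follows, yielding [k] there.

/pulevatʃ/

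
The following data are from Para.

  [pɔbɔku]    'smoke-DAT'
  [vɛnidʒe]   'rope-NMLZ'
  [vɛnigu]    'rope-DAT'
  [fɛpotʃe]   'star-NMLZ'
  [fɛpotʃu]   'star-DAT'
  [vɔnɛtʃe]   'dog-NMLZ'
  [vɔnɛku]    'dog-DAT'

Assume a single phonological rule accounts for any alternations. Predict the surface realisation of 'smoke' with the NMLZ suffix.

[pɔbɔtʃe]

The stem for 'dog' ends in [tʃ] in [vɔnɛtʃe] but [k] in [vɔnɛku].
Compare 'star', with invariant [tʃ] in [fɛpotʃe] and [fɛpotʃu]: an analysis with underlying /tʃ/ and a rule producing [k] before the DAT suffix would wrongly predict alternation here too.
The alternation reflects palatalization before a front vowel: /k/ and /g/ become palato-alveolar [tʃ] and [dʒ] before a front vowel. /k/ is underlying.
The one attested form of 'smoke', [pɔbɔku], shows underlying /pɔbɔk/. Applying the same rule before a front vowel gives [pɔbɔtʃe].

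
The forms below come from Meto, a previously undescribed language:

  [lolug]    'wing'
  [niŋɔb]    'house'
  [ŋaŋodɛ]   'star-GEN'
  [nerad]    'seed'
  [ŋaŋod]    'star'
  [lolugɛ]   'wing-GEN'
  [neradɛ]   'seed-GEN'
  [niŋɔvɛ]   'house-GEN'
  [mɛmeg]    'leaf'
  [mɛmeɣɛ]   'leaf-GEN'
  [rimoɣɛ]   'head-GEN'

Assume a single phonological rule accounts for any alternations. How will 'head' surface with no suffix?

The stem for 'leaf' ends in [g] in [mɛmeg] but [ɣ] in [mɛmeɣɛ].
Compare 'wing', with invariant [g] in [lolug] and [lolugɛ]: an analysis with underlying /g/ and a rule producing [ɣ] before the GEN suffix would wrongly predict alternation here too.
The alternation reflects word-final hardening: voiced fricatives become stops word-finally. /ɣ/ is underlying.
From [rimoɣɛ] the stem 'head' is /rimoɣ/; word-finally this yields [rimog].

[rimog]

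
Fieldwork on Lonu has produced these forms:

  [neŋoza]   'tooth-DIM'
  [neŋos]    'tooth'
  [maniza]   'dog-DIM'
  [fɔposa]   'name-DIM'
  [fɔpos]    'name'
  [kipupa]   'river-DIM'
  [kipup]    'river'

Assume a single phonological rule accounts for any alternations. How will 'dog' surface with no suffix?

The root 'tooth' surfaces as [neŋoza] and [neŋos], with a stem-final [z] ~ [s] alternation.
If /s/ were underlying and a rule turned it into [z] before the DIM suffix, 'name' would also alternate; but it has [s] in both [fɔposa] and [fɔpos].
The alternation reflects word-final obstruent devoicing: voiced obstruents become voiceless word-finally. /z/ is underlying.
The one attested form of 'dog', [maniza], shows underlying /maniz/. Applying the same rule word-finally gives [manis].

[manis]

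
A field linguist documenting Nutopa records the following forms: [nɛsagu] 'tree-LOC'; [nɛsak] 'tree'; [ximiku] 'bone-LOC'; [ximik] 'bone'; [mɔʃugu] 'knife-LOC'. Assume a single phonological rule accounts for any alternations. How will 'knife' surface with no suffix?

In [nɛsagu] and [nɛsak] the final segment of 'tree' alternates: [g] ~ [k].
But 'bone' keeps [k] in both environments ([ximiku], [ximik]), so there is no rule changing /k/ to [g] before the LOC suffix.
Therefore /g/ is basic and [k] is derived by word-final obstruent devoicing (voiced obstruents become voiceless word-finally).
From [mɔʃugu] the stem 'knife' is /mɔʃug/; word-finally this yields [mɔʃuk].

[mɔʃuk]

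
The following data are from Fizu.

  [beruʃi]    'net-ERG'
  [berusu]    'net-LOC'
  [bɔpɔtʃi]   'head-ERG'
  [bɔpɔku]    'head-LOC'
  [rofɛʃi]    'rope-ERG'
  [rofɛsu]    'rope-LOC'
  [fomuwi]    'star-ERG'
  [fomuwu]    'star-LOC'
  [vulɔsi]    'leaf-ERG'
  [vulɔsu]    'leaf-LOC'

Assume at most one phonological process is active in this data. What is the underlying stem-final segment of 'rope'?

/ʃ/

'rope' shows [ʃ] ~ [s] at the end of the stem ([rofɛʃi] vs [rofɛsu]).
If /s/ were underlying and a rule turned it into [ʃ] before the ERG suffix, 'leaf' would also alternate; but it has [s] in both [vulɔsi] and [vulɔsu].
The underlying segment must be /ʃ/; palato-alveolar /tʃ/ and /ʃ/ become [k] and [s] when no front vowel follows, yielding [s] there.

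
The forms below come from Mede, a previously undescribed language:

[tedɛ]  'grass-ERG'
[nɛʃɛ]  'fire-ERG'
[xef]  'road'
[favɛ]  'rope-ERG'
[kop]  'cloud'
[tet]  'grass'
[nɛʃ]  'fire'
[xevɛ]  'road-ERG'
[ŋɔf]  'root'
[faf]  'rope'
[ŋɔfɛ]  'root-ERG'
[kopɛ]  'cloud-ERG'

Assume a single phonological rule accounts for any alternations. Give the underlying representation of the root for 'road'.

The root 'road' surfaces as [xevɛ] and [xef], with a stem-final [v] ~ [f] alternation.
If /f/ were underlying and a rule turned it into [v] before the ERG suffix, 'root' would also alternate; but it has [f] in both [ŋɔfɛ] and [ŋɔf].
So /v/ is underlying, and a rule of word-final obstruent devoicing — voiced obstruents become voiceless word-finally — gives [f].

/xev/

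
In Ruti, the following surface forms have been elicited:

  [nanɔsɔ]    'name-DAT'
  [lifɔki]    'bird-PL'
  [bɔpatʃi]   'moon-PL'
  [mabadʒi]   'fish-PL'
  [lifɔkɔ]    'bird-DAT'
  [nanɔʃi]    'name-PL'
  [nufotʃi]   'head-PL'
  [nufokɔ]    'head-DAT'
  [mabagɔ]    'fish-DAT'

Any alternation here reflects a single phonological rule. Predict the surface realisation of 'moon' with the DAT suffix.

In [nufotʃi] and [nufokɔ] the final segment of 'head' alternates: [tʃ] ~ [k].
If /k/ were underlying and a rule turned it into [tʃ] before the PL suffix, 'bird' would also alternate; but it has [k] in both [lifɔki] and [lifɔkɔ].
Therefore /tʃ/ is basic and [k] is derived by depalatalization (palato-alveolar /tʃ/, /dʒ/ and /ʃ/ become [k], [g] and [s] when no front vowel follows).
From [bɔpatʃi] the stem 'moon' is /bɔpatʃ/; when no front vowel follows this yields [bɔpakɔ].

[bɔpakɔ]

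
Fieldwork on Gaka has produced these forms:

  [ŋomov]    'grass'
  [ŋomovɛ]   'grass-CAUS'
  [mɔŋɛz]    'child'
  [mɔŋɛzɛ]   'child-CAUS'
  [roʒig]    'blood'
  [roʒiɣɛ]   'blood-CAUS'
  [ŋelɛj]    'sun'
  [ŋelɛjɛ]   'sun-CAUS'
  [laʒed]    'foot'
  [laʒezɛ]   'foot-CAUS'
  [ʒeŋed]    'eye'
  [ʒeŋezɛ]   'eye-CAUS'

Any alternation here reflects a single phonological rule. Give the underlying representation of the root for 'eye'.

/ʒeŋed/

'eye' shows [d] ~ [z] at the end of the stem ([ʒeŋed] vs [ʒeŋezɛ]).
But 'child' keeps [z] in both environments ([mɔŋɛz], [mɔŋɛzɛ]), so there is no rule changing /z/ to [d] in isolation.
The alternation reflects intervocalic spirantization: voiced stops become fricatives between vowels. /d/ is underlying.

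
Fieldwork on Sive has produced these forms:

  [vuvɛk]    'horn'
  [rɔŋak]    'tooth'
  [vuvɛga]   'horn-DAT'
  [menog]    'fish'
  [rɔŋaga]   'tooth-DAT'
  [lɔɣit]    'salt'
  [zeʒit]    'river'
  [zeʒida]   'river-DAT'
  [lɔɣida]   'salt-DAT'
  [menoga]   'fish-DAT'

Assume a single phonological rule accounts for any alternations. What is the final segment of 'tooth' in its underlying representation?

In [rɔŋak] and [rɔŋaga] the final segment of 'tooth' alternates: [k] ~ [g].
The stem 'fish' ([menog], [menoga]) shows [g] unchanged in both environments, so [g] cannot be basic with [k] derived in isolation.
The underlying segment must be /k/; voiceless stops become voiced between vowels, yielding [g] there.

/k/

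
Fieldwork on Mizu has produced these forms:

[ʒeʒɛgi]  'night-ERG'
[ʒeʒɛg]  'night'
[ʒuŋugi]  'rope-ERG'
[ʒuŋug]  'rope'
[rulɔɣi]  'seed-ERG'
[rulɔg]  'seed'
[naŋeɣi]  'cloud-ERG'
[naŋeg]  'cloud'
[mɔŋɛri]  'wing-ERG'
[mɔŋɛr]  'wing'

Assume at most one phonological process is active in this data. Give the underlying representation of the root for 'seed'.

The stem for 'seed' ends in [ɣ] in [rulɔɣi] but [g] in [rulɔg].
If /g/ were underlying and a rule turned it into [ɣ] before the ERG suffix, 'rope' would also alternate; but it has [g] in both [ʒuŋugi] and [ʒuŋug].
Therefore /ɣ/ is basic and [g] is derived by word-final hardening (voiced fricatives become stops word-finally).

/rulɔɣ/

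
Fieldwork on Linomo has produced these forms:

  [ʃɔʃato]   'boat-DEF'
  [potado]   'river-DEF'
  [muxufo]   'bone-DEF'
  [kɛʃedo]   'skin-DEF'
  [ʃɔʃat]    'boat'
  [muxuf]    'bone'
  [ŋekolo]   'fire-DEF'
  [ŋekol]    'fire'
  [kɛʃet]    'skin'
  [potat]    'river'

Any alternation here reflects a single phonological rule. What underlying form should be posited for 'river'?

'river' shows [d] ~ [t] at the end of the stem ([potado] vs [potat]).
The stem 'boat' ([ʃɔʃato], [ʃɔʃat]) shows [t] unchanged in both environments, so [t] cannot be basic with [d] derived before the DEF suffix.
Therefore /d/ is basic and [t] is derived by word-final obstruent devoicing (voiced obstruents become voiceless word-finally).
So 'river' = /potad/.

/potad/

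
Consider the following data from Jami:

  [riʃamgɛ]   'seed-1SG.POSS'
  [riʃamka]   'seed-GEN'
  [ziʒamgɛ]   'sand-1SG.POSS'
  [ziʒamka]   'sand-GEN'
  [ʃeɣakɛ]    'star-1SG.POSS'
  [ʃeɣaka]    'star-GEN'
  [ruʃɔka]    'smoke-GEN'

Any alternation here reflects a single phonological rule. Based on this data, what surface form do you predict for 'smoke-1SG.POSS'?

[ruʃɔkɛ]

The 1SG.POSS suffix surfaces as [-gɛ] and [-kɛ], depending on the final segment of the stem.
By contrast the GEN suffix keeps its initial [k] throughout — that segment must be underlying.
The 1SG.POSS suffix is therefore /-gɛ/ underlyingly, with post-vocalic devoicing: voiced stops become voiceless after a vowel.
After 'smoke', which ends in a vowel, the suffix surfaces as [-kɛ], giving [ruʃɔkɛ].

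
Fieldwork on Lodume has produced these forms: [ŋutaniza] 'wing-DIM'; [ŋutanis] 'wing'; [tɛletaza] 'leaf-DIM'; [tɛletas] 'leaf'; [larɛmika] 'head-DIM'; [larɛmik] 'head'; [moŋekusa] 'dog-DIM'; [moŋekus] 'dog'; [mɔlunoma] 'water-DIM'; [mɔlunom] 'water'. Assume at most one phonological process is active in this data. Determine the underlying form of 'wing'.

/ŋutaniz/

In [ŋutaniza] and [ŋutanis] the final segment of 'wing' alternates: [z] ~ [s].
If /s/ were underlying and a rule turned it into [z] before the DIM suffix, 'dog' would also alternate; but it has [s] in both [moŋekusa] and [moŋekus].
Therefore /z/ is basic and [s] is derived by word-final obstruent devoicing (voiced obstruents become voiceless word-finally).
So 'wing' = /ŋutaniz/.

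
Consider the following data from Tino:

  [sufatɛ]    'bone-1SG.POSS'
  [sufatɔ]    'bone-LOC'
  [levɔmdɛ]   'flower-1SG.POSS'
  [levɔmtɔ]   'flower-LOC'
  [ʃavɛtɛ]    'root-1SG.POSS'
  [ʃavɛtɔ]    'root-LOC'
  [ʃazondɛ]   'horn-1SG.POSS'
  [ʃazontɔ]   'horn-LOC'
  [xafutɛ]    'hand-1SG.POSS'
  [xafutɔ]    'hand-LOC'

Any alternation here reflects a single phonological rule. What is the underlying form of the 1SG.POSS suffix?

/-dɛ/

The 1SG.POSS morpheme has two allomorphs, [-dɛ] and [-tɛ].
The LOC suffix, which begins with [t], is invariant after every stem; so [t] is not altered by any rule here.
So the underlying form is /-dɛ/, and voiced stops become voiceless after a vowel.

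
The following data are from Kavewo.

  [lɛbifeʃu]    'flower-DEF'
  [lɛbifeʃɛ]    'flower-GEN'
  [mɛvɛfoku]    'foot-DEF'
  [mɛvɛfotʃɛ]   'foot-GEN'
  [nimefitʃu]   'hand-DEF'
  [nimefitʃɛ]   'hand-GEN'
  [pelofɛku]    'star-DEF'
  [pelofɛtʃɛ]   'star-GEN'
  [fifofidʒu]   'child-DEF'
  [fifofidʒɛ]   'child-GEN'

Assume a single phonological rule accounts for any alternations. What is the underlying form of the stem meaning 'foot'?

The stem for 'foot' ends in [k] in [mɛvɛfoku] but [tʃ] in [mɛvɛfotʃɛ].
If /tʃ/ were underlying and a rule turned it into [k] before the DEF suffix, 'hand' would also alternate; but it has [tʃ] in both [nimefitʃu] and [nimefitʃɛ].
So /k/ is underlying, and a rule of palatalization before a front vowel — /k/ becomes palato-alveolar [tʃ] before a front vowel — gives [tʃ].
Hence 'foot' is /mɛvɛfok/ underlyingly.

/mɛvɛfok/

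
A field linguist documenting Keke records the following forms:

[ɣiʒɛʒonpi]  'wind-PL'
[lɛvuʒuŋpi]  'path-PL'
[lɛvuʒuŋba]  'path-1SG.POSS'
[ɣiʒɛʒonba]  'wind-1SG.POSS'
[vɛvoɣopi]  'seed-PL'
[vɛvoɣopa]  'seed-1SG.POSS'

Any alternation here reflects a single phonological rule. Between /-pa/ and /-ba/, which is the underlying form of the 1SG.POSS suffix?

/-ba/

The 1SG.POSS suffix surfaces as [-ba] and [-pa], depending on the final segment of the stem.
The PL suffix, which begins with [p], is invariant after every stem; so [p] is not altered by any rule here.
The 1SG.POSS suffix is therefore /-ba/ underlyingly, with post-vocalic devoicing: voiced stops become voiceless after a vowel.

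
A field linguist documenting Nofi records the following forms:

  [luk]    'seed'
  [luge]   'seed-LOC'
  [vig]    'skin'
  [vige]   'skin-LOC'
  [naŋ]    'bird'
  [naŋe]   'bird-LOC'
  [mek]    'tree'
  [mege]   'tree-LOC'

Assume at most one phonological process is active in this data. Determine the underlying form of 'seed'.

In [luk] and [luge] the final segment of 'seed' alternates: [k] ~ [g].
If /g/ were underlying and a rule turned it into [k] in isolation, 'skin' would also alternate; but it has [g] in both [vig] and [vige].
Therefore /k/ is basic and [g] is derived by intervocalic voicing (voiceless stops become voiced between vowels).

/luk/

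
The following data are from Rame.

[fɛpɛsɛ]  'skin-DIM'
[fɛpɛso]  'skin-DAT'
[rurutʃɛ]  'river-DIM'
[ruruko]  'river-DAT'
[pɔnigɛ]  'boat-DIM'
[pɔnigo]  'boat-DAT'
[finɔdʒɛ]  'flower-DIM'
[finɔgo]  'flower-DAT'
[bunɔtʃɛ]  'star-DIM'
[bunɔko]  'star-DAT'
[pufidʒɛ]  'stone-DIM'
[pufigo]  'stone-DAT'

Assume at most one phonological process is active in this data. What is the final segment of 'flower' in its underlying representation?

The stem for 'flower' ends in [dʒ] in [finɔdʒɛ] but [g] in [finɔgo].
If /g/ were underlying and a rule turned it into [dʒ] before the DIM suffix, 'boat' would also alternate; but it has [g] in both [pɔnigɛ] and [pɔnigo].
The underlying segment must be /dʒ/; palato-alveolar /tʃ/ and /dʒ/ become [k] and [g] when no front vowel follows, yielding [g] there.

/dʒ/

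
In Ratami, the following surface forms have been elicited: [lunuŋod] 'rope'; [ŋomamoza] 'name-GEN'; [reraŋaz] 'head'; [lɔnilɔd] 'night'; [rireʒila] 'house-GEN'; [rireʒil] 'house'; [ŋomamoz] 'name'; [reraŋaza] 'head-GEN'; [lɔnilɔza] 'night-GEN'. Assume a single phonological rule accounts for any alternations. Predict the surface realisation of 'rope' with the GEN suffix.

In [lɔnilɔd] and [lɔnilɔza] the final segment of 'night' alternates: [d] ~ [z].
If /z/ were underlying and a rule turned it into [d] in isolation, 'name' would also alternate; but it has [z] in both [ŋomamoz] and [ŋomamoza].
So /d/ is underlying, and a rule of intervocalic spirantization — voiced stops become fricatives between vowels — gives [z].
The one attested form of 'rope', [lunuŋod], shows underlying /lunuŋod/. Applying the same rule between vowels gives [lunuŋoza].

[lunuŋoza]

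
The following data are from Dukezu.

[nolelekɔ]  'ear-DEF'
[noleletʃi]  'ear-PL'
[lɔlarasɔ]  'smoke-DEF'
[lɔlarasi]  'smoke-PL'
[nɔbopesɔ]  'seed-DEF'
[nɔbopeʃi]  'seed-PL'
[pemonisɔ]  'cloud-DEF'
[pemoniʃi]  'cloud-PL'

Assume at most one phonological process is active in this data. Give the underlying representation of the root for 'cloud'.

The stem for 'cloud' ends in [s] in [pemonisɔ] but [ʃ] in [pemoniʃi].
The stem 'smoke' ([lɔlarasɔ], [lɔlarasi]) shows [s] unchanged in both environments, so [s] cannot be basic with [ʃ] derived before the PL suffix.
So /ʃ/ is underlying, and a rule of depalatalization — palato-alveolar /tʃ/ and /ʃ/ become [k] and [s] when no front vowel follows — gives [s].

/pemoniʃ/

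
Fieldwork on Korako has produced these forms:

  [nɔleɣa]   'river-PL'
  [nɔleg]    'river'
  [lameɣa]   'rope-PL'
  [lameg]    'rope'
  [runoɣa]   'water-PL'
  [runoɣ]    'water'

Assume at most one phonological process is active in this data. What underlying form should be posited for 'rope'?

The root 'rope' surfaces as [lameɣa] and [lameg], with a stem-final [ɣ] ~ [g] alternation.
The stem 'water' ([runoɣa], [runoɣ]) shows [ɣ] unchanged in both environments, so [ɣ] cannot be basic with [g] derived in isolation.
Therefore /g/ is basic and [ɣ] is derived by intervocalic spirantization (voiced stops become fricatives between vowels).
So 'rope' = /lameg/.

/lameg/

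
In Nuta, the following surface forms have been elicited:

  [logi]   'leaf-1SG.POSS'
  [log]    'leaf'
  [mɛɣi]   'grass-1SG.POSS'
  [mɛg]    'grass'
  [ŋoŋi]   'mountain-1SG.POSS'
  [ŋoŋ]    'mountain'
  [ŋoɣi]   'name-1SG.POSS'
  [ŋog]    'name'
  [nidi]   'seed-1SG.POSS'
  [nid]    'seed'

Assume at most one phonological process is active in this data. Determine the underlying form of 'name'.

In [ŋoɣi] and [ŋog] the final segment of 'name' alternates: [ɣ] ~ [g].
Compare 'leaf', with invariant [g] in [logi] and [log]: an analysis with underlying /g/ and a rule producing [ɣ] before the 1SG.POSS suffix would wrongly predict alternation here too.
So /ɣ/ is underlying, and a rule of word-final hardening — voiced fricatives become stops word-finally — gives [g].

/ŋoɣ/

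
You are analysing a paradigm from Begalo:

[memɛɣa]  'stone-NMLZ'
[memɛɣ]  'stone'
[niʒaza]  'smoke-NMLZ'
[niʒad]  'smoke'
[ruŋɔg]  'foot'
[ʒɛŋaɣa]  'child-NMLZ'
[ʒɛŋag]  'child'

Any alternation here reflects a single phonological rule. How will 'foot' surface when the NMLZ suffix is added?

[ruŋɔɣa]

In [ʒɛŋaɣa] and [ʒɛŋag] the final segment of 'child' alternates: [ɣ] ~ [g].
The stem 'stone' ([memɛɣa], [memɛɣ]) shows [ɣ] unchanged in both environments, so [ɣ] cannot be basic with [g] derived in isolation.
Therefore /g/ is basic and [ɣ] is derived by intervocalic spirantization (voiced stops become fricatives between vowels).
The one attested form of 'foot', [ruŋɔg], shows underlying /ruŋɔg/. Applying the same rule between vowels gives [ruŋɔɣa].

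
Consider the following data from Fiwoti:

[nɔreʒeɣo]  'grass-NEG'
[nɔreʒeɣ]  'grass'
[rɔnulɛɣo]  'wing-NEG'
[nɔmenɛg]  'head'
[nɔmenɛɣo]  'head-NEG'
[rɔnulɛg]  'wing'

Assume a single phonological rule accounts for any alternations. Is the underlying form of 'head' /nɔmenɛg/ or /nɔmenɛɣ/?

'head' shows [g] ~ [ɣ] at the end of the stem ([nɔmenɛg] vs [nɔmenɛɣo]).
But 'grass' keeps [ɣ] in both environments ([nɔreʒeɣ], [nɔreʒeɣo]), so there is no rule changing /ɣ/ to [g] in isolation.
The underlying segment must be /g/; voiced stops become fricatives between vowels, yielding [ɣ] there.

/nɔmenɛg/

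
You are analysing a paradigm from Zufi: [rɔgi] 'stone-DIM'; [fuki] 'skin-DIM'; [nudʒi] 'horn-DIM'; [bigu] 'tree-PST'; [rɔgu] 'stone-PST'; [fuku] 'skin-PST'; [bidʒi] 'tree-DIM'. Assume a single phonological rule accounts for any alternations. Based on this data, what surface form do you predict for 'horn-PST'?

In [bigu] and [bidʒi] the final segment of 'tree' alternates: [g] ~ [dʒ].
But 'stone' keeps [g] in both environments ([rɔgu], [rɔgi]), so there is no rule changing /g/ to [dʒ] before the DIM suffix.
Therefore /dʒ/ is basic and [g] is derived by depalatalization (palato-alveolar /dʒ/ becomes [g] when no front vowel follows).
The one attested form of 'horn', [nudʒi], shows underlying /nudʒ/. Applying the same rule when no front vowel follows gives [nugu].

[nugu]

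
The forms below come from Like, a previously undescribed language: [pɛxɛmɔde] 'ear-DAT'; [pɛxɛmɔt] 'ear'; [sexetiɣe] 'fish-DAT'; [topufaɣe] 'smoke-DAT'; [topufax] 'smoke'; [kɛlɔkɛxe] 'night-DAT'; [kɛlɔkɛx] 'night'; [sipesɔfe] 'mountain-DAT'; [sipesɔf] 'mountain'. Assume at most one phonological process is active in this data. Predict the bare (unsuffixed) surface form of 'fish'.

'smoke' shows [ɣ] ~ [x] at the end of the stem ([topufaɣe] vs [topufax]).
If /x/ were underlying and a rule turned it into [ɣ] before the DAT suffix, 'night' would also alternate; but it has [x] in both [kɛlɔkɛxe] and [kɛlɔkɛx].
The alternation reflects word-final obstruent devoicing: voiced obstruents become voiceless word-finally. /ɣ/ is underlying.
From [sexetiɣe] the stem 'fish' is /sexetiɣ/; word-finally this yields [sexetix].

[sexetix]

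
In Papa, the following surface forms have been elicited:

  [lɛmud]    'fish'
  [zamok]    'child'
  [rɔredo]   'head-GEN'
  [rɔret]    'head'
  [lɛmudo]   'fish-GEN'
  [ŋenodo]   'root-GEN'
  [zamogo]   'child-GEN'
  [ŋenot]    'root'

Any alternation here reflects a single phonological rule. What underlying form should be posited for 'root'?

In [ŋenodo] and [ŋenot] the final segment of 'root' alternates: [d] ~ [t].
The stem 'fish' ([lɛmudo], [lɛmud]) shows [d] unchanged in both environments, so [d] cannot be basic with [t] derived in isolation.
The underlying segment must be /t/; voiceless stops become voiced between vowels, yielding [d] there.

/ŋenot/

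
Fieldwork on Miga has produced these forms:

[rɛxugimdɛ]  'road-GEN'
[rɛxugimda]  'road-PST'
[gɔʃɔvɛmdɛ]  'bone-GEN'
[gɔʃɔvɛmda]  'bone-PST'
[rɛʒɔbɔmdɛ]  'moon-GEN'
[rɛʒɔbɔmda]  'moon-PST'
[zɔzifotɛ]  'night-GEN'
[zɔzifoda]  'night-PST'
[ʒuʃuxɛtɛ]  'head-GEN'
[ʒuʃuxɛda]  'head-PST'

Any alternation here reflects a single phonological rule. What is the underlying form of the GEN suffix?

/-tɛ/

The GEN morpheme has two allomorphs, [-dɛ] and [-tɛ].
By contrast the PST suffix keeps its initial [d] throughout — that segment must be underlying.
So the underlying form is /-tɛ/, and voiceless stops become voiced after a nasal.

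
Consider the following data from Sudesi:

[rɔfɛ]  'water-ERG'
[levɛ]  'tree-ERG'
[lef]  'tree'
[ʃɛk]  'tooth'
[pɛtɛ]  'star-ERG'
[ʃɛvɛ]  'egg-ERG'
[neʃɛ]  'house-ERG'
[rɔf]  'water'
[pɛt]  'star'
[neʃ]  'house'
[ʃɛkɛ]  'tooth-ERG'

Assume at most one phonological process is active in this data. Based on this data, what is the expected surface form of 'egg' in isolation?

[ʃɛf]

The stem for 'tree' ends in [f] in [lef] but [v] in [levɛ].
The stem 'water' ([rɔf], [rɔfɛ]) shows [f] unchanged in both environments, so [f] cannot be basic with [v] derived before the ERG suffix.
The alternation reflects word-final obstruent devoicing: voiced obstruents become voiceless word-finally. /v/ is underlying.
The one attested form of 'egg', [ʃɛvɛ], shows underlying /ʃɛv/. Applying the same rule word-finally gives [ʃɛf].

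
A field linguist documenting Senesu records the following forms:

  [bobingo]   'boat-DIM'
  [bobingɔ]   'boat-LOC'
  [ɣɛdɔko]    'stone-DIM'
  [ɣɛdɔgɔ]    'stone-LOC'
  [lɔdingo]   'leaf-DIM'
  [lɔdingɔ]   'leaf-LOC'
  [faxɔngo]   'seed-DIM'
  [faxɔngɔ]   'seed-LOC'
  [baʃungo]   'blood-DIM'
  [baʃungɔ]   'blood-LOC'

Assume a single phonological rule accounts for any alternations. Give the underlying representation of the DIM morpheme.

/-ko/

The DIM morpheme has two allomorphs, [-go] and [-ko].
The LOC suffix, which begins with [g], is invariant after every stem; so [g] is not altered by any rule here.
So the underlying form is /-ko/, and voiceless stops become voiced after a nasal.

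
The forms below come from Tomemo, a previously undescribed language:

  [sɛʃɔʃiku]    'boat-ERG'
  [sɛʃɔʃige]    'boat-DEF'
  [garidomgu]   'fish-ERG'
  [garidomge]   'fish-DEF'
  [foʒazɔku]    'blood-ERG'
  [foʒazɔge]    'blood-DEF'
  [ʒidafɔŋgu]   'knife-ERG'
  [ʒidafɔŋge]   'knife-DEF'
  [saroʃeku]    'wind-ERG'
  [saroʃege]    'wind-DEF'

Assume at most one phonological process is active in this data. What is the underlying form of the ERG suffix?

/-ku/

The ERG suffix surfaces as [-gu] and [-ku], depending on the final segment of the stem.
By contrast the DEF suffix keeps its initial [g] throughout — that segment must be underlying.
The ERG suffix is therefore /-ku/ underlyingly, with post-nasal voicing: voiceless stops become voiced after a nasal.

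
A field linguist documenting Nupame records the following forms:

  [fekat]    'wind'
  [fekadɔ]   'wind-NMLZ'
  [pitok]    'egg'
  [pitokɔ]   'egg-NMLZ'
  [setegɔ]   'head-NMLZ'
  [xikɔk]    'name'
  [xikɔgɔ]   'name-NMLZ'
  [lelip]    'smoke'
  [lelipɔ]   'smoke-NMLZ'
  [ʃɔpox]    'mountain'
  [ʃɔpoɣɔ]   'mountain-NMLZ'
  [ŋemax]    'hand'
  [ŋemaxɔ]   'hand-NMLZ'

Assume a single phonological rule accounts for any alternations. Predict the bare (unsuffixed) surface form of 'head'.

[setek]

The root 'name' surfaces as [xikɔk] and [xikɔgɔ], with a stem-final [k] ~ [g] alternation.
Compare 'egg', with invariant [k] in [pitok] and [pitokɔ]: an analysis with underlying /k/ and a rule producing [g] before the NMLZ suffix would wrongly predict alternation here too.
The underlying segment must be /g/; voiced obstruents become voiceless word-finally, yielding [k] there.
The one attested form of 'head', [setegɔ], shows underlying /seteg/. Applying the same rule word-finally gives [setek].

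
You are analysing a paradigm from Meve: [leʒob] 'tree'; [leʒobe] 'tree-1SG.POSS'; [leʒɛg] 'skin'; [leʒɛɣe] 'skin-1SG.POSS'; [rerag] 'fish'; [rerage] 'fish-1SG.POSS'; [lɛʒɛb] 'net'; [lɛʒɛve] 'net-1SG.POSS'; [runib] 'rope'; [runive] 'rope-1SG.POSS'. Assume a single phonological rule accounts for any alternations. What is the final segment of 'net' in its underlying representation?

The stem for 'net' ends in [b] in [lɛʒɛb] but [v] in [lɛʒɛve].
But 'tree' keeps [b] in both environments ([leʒob], [leʒobe]), so there is no rule changing /b/ to [v] before the 1SG.POSS suffix.
So /v/ is underlying, and a rule of word-final hardening — voiced fricatives become stops word-finally — gives [b].

/v/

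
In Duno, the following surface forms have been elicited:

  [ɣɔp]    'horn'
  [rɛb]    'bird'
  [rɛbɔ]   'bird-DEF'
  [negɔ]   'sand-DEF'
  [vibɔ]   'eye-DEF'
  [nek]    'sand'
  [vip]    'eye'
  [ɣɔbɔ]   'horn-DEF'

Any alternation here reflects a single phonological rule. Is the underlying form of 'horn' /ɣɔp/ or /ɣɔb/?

'horn' shows [p] ~ [b] at the end of the stem ([ɣɔp] vs [ɣɔbɔ]).
Compare 'bird', with invariant [b] in [rɛb] and [rɛbɔ]: an analysis with underlying /b/ and a rule producing [p] in isolation would wrongly predict alternation here too.
The alternation reflects intervocalic voicing: voiceless stops become voiced between vowels. /p/ is underlying.

/ɣɔp/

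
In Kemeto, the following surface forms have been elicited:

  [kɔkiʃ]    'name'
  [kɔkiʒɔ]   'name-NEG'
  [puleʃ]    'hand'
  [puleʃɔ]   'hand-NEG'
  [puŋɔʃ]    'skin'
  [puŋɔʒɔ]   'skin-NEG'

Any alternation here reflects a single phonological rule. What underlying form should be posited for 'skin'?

The root 'skin' surfaces as [puŋɔʃ] and [puŋɔʒɔ], with a stem-final [ʃ] ~ [ʒ] alternation.
Compare 'hand', with invariant [ʃ] in [puleʃ] and [puleʃɔ]: an analysis with underlying /ʃ/ and a rule producing [ʒ] before the NEG suffix would wrongly predict alternation here too.
So /ʒ/ is underlying, and a rule of word-final obstruent devoicing — voiced obstruents become voiceless word-finally — gives [ʃ].

/puŋɔʒ/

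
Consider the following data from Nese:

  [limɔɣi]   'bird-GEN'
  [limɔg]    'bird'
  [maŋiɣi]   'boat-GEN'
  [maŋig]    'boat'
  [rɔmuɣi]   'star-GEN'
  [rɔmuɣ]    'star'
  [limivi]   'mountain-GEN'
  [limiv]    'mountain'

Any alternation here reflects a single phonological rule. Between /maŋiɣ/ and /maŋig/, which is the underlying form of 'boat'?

The root 'boat' surfaces as [maŋiɣi] and [maŋig], with a stem-final [ɣ] ~ [g] alternation.
The stem 'star' ([rɔmuɣi], [rɔmuɣ]) shows [ɣ] unchanged in both environments, so [ɣ] cannot be basic with [g] derived in isolation.
Therefore /g/ is basic and [ɣ] is derived by intervocalic spirantization (voiced stops become fricatives between vowels).

/maŋig/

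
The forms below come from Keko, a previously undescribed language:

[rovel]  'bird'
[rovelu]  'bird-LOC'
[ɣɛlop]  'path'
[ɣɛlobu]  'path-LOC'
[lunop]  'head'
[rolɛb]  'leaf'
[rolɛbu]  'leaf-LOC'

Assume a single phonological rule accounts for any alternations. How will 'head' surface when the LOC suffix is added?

[lunobu]

'path' shows [p] ~ [b] at the end of the stem ([ɣɛlop] vs [ɣɛlobu]).
Compare 'leaf', with invariant [b] in [rolɛb] and [rolɛbu]: an analysis with underlying /b/ and a rule producing [p] in isolation would wrongly predict alternation here too.
Therefore /p/ is basic and [b] is derived by intervocalic voicing (voiceless stops become voiced between vowels).
The one attested form of 'head', [lunop], shows underlying /lunop/. Applying the same rule between vowels gives [lunobu].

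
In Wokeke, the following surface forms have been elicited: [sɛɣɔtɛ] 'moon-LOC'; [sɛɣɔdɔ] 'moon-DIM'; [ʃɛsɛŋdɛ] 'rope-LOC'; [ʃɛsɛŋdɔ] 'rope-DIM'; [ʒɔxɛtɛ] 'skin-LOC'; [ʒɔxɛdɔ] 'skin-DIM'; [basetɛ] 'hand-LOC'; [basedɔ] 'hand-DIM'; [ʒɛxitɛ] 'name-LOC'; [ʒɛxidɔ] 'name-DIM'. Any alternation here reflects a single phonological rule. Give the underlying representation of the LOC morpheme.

The LOC morpheme has two allomorphs, [-dɛ] and [-tɛ].
The DIM suffix, which begins with [d], is invariant after every stem; so [d] is not altered by any rule here.
So the underlying form is /-tɛ/, and voiceless stops become voiced after a nasal.

/-tɛ/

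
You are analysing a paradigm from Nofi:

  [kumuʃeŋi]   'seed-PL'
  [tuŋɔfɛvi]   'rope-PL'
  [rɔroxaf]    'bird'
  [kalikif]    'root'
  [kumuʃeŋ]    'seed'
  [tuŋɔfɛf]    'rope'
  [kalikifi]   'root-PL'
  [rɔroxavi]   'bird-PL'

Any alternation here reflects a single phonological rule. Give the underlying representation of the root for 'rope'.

/tuŋɔfɛv/

The stem for 'rope' ends in [v] in [tuŋɔfɛvi] but [f] in [tuŋɔfɛf].
The stem 'root' ([kalikifi], [kalikif]) shows [f] unchanged in both environments, so [f] cannot be basic with [v] derived before the PL suffix.
The alternation reflects word-final obstruent devoicing: voiced obstruents become voiceless word-finally. /v/ is underlying.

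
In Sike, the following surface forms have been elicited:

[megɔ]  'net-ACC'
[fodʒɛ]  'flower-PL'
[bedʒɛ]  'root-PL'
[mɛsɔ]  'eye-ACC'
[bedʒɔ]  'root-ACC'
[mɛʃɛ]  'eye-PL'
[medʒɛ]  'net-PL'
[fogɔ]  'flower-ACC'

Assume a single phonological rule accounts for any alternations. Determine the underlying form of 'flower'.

The root 'flower' surfaces as [fodʒɛ] and [fogɔ], with a stem-final [dʒ] ~ [g] alternation.
If /dʒ/ were underlying and a rule turned it into [g] before the ACC suffix, 'root' would also alternate; but it has [dʒ] in both [bedʒɛ] and [bedʒɔ].
The alternation reflects palatalization before a front vowel: /g/ and /s/ become palato-alveolar [dʒ] and [ʃ] before a front vowel. /g/ is underlying.
So 'flower' = /fog/.

/fog/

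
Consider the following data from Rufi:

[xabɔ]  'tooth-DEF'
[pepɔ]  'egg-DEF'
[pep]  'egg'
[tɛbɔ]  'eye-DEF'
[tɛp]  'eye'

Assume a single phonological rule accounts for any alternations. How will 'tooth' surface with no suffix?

[xap]

The stem for 'eye' ends in [b] in [tɛbɔ] but [p] in [tɛp].
Compare 'egg', with invariant [p] in [pepɔ] and [pep]: an analysis with underlying /p/ and a rule producing [b] before the DEF suffix would wrongly predict alternation here too.
The underlying segment must be /b/; voiced obstruents become voiceless word-finally, yielding [p] there.
The one attested form of 'tooth', [xabɔ], shows underlying /xab/. Applying the same rule word-finally gives [xap].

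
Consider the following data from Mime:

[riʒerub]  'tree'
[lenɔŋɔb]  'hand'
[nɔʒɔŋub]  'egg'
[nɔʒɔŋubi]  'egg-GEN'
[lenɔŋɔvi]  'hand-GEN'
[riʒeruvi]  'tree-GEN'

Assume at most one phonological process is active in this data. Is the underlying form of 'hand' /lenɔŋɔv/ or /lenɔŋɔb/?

/lenɔŋɔv/

The stem for 'hand' ends in [v] in [lenɔŋɔvi] but [b] in [lenɔŋɔb].
If /b/ were underlying and a rule turned it into [v] before the GEN suffix, 'egg' would also alternate; but it has [b] in both [nɔʒɔŋubi] and [nɔʒɔŋub].
The alternation reflects word-final hardening: voiced fricatives become stops word-finally. /v/ is underlying.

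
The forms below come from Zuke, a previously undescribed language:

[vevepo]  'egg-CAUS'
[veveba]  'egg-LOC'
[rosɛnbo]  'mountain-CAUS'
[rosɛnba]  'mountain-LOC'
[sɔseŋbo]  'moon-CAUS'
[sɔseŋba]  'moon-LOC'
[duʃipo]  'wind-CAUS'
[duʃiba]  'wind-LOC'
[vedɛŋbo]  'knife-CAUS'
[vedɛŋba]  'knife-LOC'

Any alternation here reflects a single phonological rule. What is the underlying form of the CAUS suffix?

/-po/

The CAUS morpheme has two allomorphs, [-bo] and [-po].
The LOC suffix, which begins with [b], is invariant after every stem; so [b] is not altered by any rule here.
The CAUS suffix is therefore /-po/ underlyingly, with post-nasal voicing: voiceless stops become voiced after a nasal.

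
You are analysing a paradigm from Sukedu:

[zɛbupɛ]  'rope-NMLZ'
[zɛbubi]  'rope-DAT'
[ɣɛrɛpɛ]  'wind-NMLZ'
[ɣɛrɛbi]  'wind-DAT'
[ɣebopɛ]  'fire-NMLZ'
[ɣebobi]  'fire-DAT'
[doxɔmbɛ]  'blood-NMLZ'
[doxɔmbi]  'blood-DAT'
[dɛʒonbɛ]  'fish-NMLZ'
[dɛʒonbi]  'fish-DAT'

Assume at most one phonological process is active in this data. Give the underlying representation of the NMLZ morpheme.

The NMLZ suffix surfaces as [-bɛ] and [-pɛ], depending on the final segment of the stem.
By contrast the DAT suffix keeps its initial [b] throughout — that segment must be underlying.
So the underlying form is /-pɛ/, and voiceless stops become voiced after a nasal.

/-pɛ/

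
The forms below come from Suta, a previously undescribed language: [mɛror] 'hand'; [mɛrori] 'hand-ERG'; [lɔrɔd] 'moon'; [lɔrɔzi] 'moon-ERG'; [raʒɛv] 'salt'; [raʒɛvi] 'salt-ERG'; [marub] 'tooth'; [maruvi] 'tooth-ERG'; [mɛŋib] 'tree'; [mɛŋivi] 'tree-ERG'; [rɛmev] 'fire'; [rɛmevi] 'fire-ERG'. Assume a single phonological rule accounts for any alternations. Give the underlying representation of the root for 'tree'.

In [mɛŋib] and [mɛŋivi] the final segment of 'tree' alternates: [b] ~ [v].
If /v/ were underlying and a rule turned it into [b] in isolation, 'salt' would also alternate; but it has [v] in both [raʒɛv] and [raʒɛvi].
The underlying segment must be /b/; voiced stops become fricatives between vowels, yielding [v] there.

/mɛŋib/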